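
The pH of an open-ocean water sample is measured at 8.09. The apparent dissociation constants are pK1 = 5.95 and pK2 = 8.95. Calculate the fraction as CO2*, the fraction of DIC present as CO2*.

α₀ = 1 / (1 + K1/[H⁺] + K1K2/[H⁺]²) = 1 / (1 + 10^+2.14 + 10^+1.28)
   = 1 / (1 + 138.04 + 19.055) = 1/158.09 = 0.006325

α₀ = 0.00633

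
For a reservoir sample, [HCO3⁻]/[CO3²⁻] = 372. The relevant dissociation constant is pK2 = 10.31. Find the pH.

pH = 7.74

From K2 = [H⁺][CO3²⁻]/[HCO3⁻]:  pH = pK2 − log₁₀([HCO3⁻]/[CO3²⁻])
log₁₀(372) = +2.571
pH = 10.31 − (+2.571) = 7.74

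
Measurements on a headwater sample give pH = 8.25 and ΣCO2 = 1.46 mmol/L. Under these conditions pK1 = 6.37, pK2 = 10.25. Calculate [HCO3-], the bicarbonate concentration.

[HCO3⁻] = 1.43 mmol/L

α₁ = 1 / (1 + [H⁺]/K1 + K2/[H⁺]) = 1 / (1 + 10^-1.88 + 10^-2.00)
   = 1 / (1 + 0.013183 + 0.010000) = 1/1.0232 = 0.9773
[HCO3⁻] = α₁ × DIC = 0.9773 × 1.46 = 1.43 mmol/L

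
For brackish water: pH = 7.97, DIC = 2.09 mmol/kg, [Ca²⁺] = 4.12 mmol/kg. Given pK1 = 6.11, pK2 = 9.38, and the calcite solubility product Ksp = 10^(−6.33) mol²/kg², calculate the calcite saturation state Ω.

Ω = 0.680

α₂ = 1 / (1 + [H⁺]/K2 + [H⁺]²/(K1K2)) = 1 / (1 + 10^+1.41 + 10^-0.45)
   = 1 / (1 + 25.704 + 0.35481) = 1/27.059 = 0.03696
[CO3²⁻] = α₂ × DIC = 0.03696 × 2.09 = 0.07724 mmol/kg
Ksp = 10^(−6.33) = 4.677×10^-7
Ω = [Ca²⁺][CO3²⁻]/Ksp = (4.12×10^-3)(7.724×10^-5) / 4.677×10^-7 = 0.680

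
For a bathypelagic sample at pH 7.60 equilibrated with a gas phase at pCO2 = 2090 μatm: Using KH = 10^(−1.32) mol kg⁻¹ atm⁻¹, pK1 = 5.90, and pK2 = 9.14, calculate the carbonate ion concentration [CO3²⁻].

[CO3²⁻] = 0.145 mmol/kg

[CO2*] = KH · pCO2 = 10^(−1.32) × 2090×10^-6 = 1.000×10^-4 mol/kg
α₀ = 1/(1 + K1/[H⁺] + K1K2/[H⁺]²) = 1/(1 + 10^+1.70 + 10^+0.16) = 0.01902
DIC = [CO2*]/α₀ = 1.000×10^-4 / 0.01902 = 5.258 mmol/kg
[CO3²⁻] = α₂·DIC; α₂ = 0.02750, so [CO3²⁻] = 0.02750 × 5.258 = 0.145 mmol/kg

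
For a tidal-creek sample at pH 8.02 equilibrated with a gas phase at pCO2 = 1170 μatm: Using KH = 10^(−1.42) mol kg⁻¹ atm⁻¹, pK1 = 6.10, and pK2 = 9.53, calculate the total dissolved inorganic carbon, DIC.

[CO2*] = KH · pCO2 = 10^(−1.42) × 1170×10^-6 = 4.448×10^-5 mol/kg
α₀ = 1/(1 + K1/[H⁺] + K1K2/[H⁺]²) = 1/(1 + 10^+1.92 + 10^+0.41) = 0.01153
DIC = [CO2*]/α₀ = 4.448×10^-5 / 0.01153 = 3.86 mmol/kg

DIC = 3.86 mmol/kg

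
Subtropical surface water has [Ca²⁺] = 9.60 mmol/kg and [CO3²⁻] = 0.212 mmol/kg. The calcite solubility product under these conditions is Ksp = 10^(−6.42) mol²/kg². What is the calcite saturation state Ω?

Ω = 5.35

Ksp = 10^(−6.42) = 3.802×10^-7
Ω = [Ca²⁺][CO3²⁻]/Ksp = (9.60×10^-3)(0.212×10^-3) / 3.802×10^-7 = 5.35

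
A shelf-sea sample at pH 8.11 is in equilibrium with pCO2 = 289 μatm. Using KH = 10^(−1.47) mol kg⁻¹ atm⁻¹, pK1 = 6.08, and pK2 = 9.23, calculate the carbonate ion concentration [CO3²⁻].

[CO2*] = KH · pCO2 = 10^(−1.47) × 289×10^-6 = 9.793×10^-6 mol/kg
α₀ = 1/(1 + K1/[H⁺] + K1K2/[H⁺]²) = 1/(1 + 10^+2.03 + 10^+0.91) = 0.008600
DIC = [CO2*]/α₀ = 9.793×10^-6 / 0.008600 = 1.139 mmol/kg
[CO3²⁻] = α₂·DIC; α₂ = 0.06990, so [CO3²⁻] = 0.06990 × 1.139 = 0.0796 mmol/kg

[CO3²⁻] = 0.0796 mmol/kg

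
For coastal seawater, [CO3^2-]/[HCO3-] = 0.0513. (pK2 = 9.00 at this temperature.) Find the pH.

From K2 = [H⁺][CO3^2-]/[HCO3-]:  pH = pK2 + log₁₀([CO3^2-]/[HCO3-])
log₁₀(0.0513) = -1.290
pH = 9.00 + (-1.290) = 7.71

pH = 7.71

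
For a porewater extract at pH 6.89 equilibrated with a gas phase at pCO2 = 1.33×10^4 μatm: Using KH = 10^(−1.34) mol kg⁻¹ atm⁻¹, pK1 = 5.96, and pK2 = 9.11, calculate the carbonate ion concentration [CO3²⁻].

[CO2*] = KH · pCO2 = 10^(−1.34) × 1.33×10^4×10^-6 = 6.079×10^-4 mol/kg
α₀ = 1/(1 + K1/[H⁺] + K1K2/[H⁺]²) = 1/(1 + 10^+0.93 + 10^-1.29) = 0.1046
DIC = [CO2*]/α₀ = 6.079×10^-4 / 0.1046 = 5.813 mmol/kg
[CO3²⁻] = α₂·DIC; α₂ = 0.005363, so [CO3²⁻] = 0.005363 × 5.813 = 0.0312 mmol/kg

[CO3²⁻] = 0.0312 mmol/kg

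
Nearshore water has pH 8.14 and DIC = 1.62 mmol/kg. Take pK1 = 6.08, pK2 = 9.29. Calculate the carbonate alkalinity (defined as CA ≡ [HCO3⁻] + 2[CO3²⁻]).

CA = 1.71 mmol/kg

CA = [HCO3⁻] + 2[CO3²⁻] = (α₁ + 2α₂)·DIC
At pH 8.14: [H⁺]/K1 = 10^-2.06 = 0.0087096, K2/[H⁺] = 10^-1.15 = 0.070795
α₁ = 1/(1 + 0.0087096 + 0.070795) = 1/1.0795 = 0.9264; α₂ = α₁·K2/[H⁺] = 0.06558
α₁ + 2α₂ = 1.0575
CA = 1.0575 × 1.62 = 1.71 mmol/kg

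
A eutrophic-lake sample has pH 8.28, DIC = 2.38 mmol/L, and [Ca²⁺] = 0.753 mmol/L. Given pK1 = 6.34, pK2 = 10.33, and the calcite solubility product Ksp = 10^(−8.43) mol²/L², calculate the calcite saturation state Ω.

α₂ = 1 / (1 + [H⁺]/K2 + [H⁺]²/(K1K2)) = 1 / (1 + 10^+2.05 + 10^+0.11)
   = 1 / (1 + 112.20 + 1.2882) = 1/114.49 = 0.008734
[CO3²⁻] = α₂ × DIC = 0.008734 × 2.38 = 0.02079 mmol/L
Ksp = 10^(−8.43) = 3.715×10^-9
Ω = [Ca²⁺][CO3²⁻]/Ksp = (0.753×10^-3)(2.079×10^-5) / 3.715×10^-9 = 4.21

Ω = 4.21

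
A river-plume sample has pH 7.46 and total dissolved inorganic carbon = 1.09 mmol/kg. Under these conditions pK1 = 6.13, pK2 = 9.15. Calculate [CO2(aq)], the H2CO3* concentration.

[CO2*] = 0.0478 mmol/kg

α₀ = 1 / (1 + K1/[H⁺] + K1K2/[H⁺]²) = 1 / (1 + 10^+1.33 + 10^-0.36)
   = 1 / (1 + 21.380 + 0.43652) = 1/22.816 = 0.04383
[CO2*] = α₀ × DIC = 0.04383 × 1.09 = 0.0478 mmol/kg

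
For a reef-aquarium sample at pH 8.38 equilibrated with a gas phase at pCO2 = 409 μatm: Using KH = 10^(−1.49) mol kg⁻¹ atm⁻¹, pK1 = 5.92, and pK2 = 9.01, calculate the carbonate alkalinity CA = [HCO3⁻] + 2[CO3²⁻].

CA = 5.61 mmol/kg

[CO2*] = KH · pCO2 = 10^(−1.49) × 409×10^-6 = 1.323×10^-5 mol/kg
α₀ = 1/(1 + K1/[H⁺] + K1K2/[H⁺]²) = 1/(1 + 10^+2.46 + 10^+1.83) = 0.002801
DIC = [CO2*]/α₀ = 1.323×10^-5 / 0.002801 = 4.725 mmol/kg
CA = (α₁ + 2α₂)·DIC = (0.8078 + 2×0.1894) × 4.725 = 5.61 mmol/kg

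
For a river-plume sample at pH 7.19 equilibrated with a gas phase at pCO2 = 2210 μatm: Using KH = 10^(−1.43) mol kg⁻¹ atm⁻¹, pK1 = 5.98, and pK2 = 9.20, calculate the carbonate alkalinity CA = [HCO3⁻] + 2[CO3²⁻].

CA = 1.36 mmol/kg

[CO2*] = KH · pCO2 = 10^(−1.43) × 2210×10^-6 = 8.211×10^-5 mol/kg
α₀ = 1/(1 + K1/[H⁺] + K1K2/[H⁺]²) = 1/(1 + 10^+1.21 + 10^-0.80) = 0.05755
DIC = [CO2*]/α₀ = 8.211×10^-5 / 0.05755 = 1.427 mmol/kg
CA = (α₁ + 2α₂)·DIC = (0.9333 + 2×0.009121) × 1.427 = 1.36 mmol/kg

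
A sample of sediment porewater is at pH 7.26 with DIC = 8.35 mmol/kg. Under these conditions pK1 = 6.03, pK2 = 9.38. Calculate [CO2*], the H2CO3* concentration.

[CO2*] = 0.461 mmol/kg

α₀ = 1 / (1 + K1/[H⁺] + K1K2/[H⁺]²) = 1 / (1 + 10^+1.23 + 10^-0.89)
   = 1 / (1 + 16.982 + 0.12882) = 1/18.111 = 0.05521
[CO2*] = α₀ × DIC = 0.05521 × 8.35 = 0.461 mmol/kg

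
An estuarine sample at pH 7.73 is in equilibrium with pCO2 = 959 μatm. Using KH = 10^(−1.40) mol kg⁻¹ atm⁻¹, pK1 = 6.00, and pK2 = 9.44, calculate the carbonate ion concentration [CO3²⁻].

[CO2*] = KH · pCO2 = 10^(−1.40) × 959×10^-6 = 3.818×10^-5 mol/kg
α₀ = 1/(1 + K1/[H⁺] + K1K2/[H⁺]²) = 1/(1 + 10^+1.73 + 10^+0.02) = 0.01794
DIC = [CO2*]/α₀ = 3.818×10^-5 / 0.01794 = 2.128 mmol/kg
[CO3²⁻] = α₂·DIC; α₂ = 0.01878, so [CO3²⁻] = 0.01878 × 2.128 = 0.0400 mmol/kg

[CO3²⁻] = 0.0400 mmol/kg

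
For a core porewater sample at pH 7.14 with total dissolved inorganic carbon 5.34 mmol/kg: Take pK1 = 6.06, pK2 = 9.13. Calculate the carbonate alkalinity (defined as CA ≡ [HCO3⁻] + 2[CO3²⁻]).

CA = 4.98 mmol/kg

CA = [HCO3⁻] + 2[CO3²⁻] = (α₁ + 2α₂)·DIC
At pH 7.14: [H⁺]/K1 = 10^-1.08 = 0.083176, K2/[H⁺] = 10^-1.99 = 0.010233
α₁ = 1/(1 + 0.083176 + 0.010233) = 1/1.0934 = 0.9146; α₂ = α₁·K2/[H⁺] = 0.009359
α₁ + 2α₂ = 0.9333
CA = 0.9333 × 5.34 = 4.98 mmol/kg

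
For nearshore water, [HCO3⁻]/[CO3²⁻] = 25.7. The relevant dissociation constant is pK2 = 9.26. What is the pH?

From K2 = [H⁺][CO3²⁻]/[HCO3⁻]:  pH = pK2 − log₁₀([HCO3⁻]/[CO3²⁻])
log₁₀(25.7) = +1.410
pH = 9.26 − (+1.410) = 7.85

pH = 7.85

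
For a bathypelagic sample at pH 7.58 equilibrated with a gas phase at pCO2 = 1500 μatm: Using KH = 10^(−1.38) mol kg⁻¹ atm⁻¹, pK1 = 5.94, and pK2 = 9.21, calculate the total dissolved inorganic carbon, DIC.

DIC = 2.86 mmol/kg

[CO2*] = KH · pCO2 = 10^(−1.38) × 1500×10^-6 = 6.253×10^-5 mol/kg
α₀ = 1/(1 + K1/[H⁺] + K1K2/[H⁺]²) = 1/(1 + 10^+1.64 + 10^+0.01) = 0.02189
DIC = [CO2*]/α₀ = 6.253×10^-5 / 0.02189 = 2.86 mmol/kg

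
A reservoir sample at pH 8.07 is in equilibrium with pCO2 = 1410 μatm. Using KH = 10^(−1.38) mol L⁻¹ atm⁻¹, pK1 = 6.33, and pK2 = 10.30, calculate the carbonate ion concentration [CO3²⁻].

[CO3²⁻] = 19.0 μmol/L

[CO2*] = KH · pCO2 = 10^(−1.38) × 1410×10^-6 = 5.878×10^-5 mol/L
α₀ = 1/(1 + K1/[H⁺] + K1K2/[H⁺]²) = 1/(1 + 10^+1.74 + 10^-0.49) = 0.01777
DIC = [CO2*]/α₀ = 5.878×10^-5 / 0.01777 = 3.308 mmol/L
[CO3²⁻] = α₂·DIC; α₂ = 0.005750, so [CO3²⁻] = 0.005750 × 3.308 = 0.0190 mmol/L = 19.0 μmol/L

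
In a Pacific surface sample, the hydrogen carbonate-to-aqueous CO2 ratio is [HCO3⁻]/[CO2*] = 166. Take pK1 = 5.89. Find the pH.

pH = 8.11

From K1 = [H⁺][HCO3⁻]/[CO2*]:  pH = pK1 + log₁₀([HCO3⁻]/[CO2*])
log₁₀(166) = +2.220
pH = 5.89 + (+2.220) = 8.11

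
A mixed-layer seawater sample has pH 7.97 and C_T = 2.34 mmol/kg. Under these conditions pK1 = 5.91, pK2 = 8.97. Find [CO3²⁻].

α₂ = 1 / (1 + [H⁺]/K2 + [H⁺]²/(K1K2)) = 1 / (1 + 10^+1.00 + 10^-1.06)
   = 1 / (1 + 10.000 + 0.087096) = 1/11.087 = 0.09019
[CO3²⁻] = α₂ × DIC = 0.09019 × 2.34 = 0.211 mmol/kg

[CO3²⁻] = 0.211 mmol/kg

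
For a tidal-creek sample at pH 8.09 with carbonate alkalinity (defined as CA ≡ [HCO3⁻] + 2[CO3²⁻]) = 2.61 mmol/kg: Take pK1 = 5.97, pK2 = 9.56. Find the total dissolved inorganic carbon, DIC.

CA = [HCO3⁻] + 2[CO3²⁻] = (α₁ + 2α₂)·DIC
At pH 8.09: [H⁺]/K1 = 10^-2.12 = 0.0075858, K2/[H⁺] = 10^-1.47 = 0.033884
α₁ = 1/(1 + 0.0075858 + 0.033884) = 1/1.0415 = 0.9602; α₂ = α₁·K2/[H⁺] = 0.03254
α₁ + 2α₂ = 1.0253
DIC = CA / (α₁ + 2α₂) = 2.61 / 1.0253 = 2.55 mmol/kg

DIC = 2.55 mmol/kg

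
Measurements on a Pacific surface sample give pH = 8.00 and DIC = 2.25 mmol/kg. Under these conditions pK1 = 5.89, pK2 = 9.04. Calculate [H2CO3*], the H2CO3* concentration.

[CO2*] = 15.9 μmol/kg

α₀ = 1 / (1 + K1/[H⁺] + K1K2/[H⁺]²) = 1 / (1 + 10^+2.11 + 10^+1.07)
   = 1 / (1 + 128.82 + 11.749) = 1/141.57 = 0.007063
[CO2*] = α₀ × DIC = 0.007063 × 2.25 = 0.0159 mmol/kg = 15.9 μmol/kg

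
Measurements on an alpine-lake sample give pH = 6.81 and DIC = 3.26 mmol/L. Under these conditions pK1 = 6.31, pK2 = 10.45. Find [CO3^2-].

α₂ = 1 / (1 + [H⁺]/K2 + [H⁺]²/(K1K2)) = 1 / (1 + 10^+3.64 + 10^+3.14)
   = 1 / (1 + 4365.2 + 1380.4) = 1/5746.5 = 0.0001740
[CO3²⁻] = α₂ × DIC = 0.0001740 × 3.26 = 0.000567 mmol/L = 0.567 μmol/L

[CO3²⁻] = 0.567 μmol/L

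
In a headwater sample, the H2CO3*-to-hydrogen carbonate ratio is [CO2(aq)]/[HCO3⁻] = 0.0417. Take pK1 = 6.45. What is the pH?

From K1 = [H⁺][HCO3⁻]/[CO2(aq)]:  pH = pK1 − log₁₀([CO2(aq)]/[HCO3⁻])
log₁₀(0.0417) = -1.380
pH = 6.45 − (-1.380) = 7.83

pH = 7.83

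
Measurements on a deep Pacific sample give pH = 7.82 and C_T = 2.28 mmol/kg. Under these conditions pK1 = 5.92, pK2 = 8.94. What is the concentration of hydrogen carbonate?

α₁ = 1 / (1 + [H⁺]/K1 + K2/[H⁺]) = 1 / (1 + 10^-1.90 + 10^-1.12)
   = 1 / (1 + 0.012589 + 0.075858) = 1/1.0884 = 0.9187
[HCO3⁻] = α₁ × DIC = 0.9187 × 2.28 = 2.09 mmol/kg

[HCO3⁻] = 2.09 mmol/kg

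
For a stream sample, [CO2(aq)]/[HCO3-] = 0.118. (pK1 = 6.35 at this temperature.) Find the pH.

pH = 7.28

From K1 = [H⁺][HCO3-]/[CO2(aq)]:  pH = pK1 − log₁₀([CO2(aq)]/[HCO3-])
log₁₀(0.118) = -0.928
pH = 6.35 − (-0.928) = 7.28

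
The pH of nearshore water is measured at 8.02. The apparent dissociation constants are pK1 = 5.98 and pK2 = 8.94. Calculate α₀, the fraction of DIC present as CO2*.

α₀ = 0.00808

α₀ = 1 / (1 + K1/[H⁺] + K1K2/[H⁺]²) = 1 / (1 + 10^+2.04 + 10^+1.12)
   = 1 / (1 + 109.65 + 13.183) = 1/123.83 = 0.008076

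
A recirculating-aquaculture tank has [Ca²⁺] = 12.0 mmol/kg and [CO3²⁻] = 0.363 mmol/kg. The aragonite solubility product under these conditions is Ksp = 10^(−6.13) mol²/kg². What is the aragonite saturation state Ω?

Ω = 5.88

Ksp = 10^(−6.13) = 7.413×10^-7
Ω = [Ca²⁺][CO3²⁻]/Ksp = (12.0×10^-3)(0.363×10^-3) / 7.413×10^-7 = 5.88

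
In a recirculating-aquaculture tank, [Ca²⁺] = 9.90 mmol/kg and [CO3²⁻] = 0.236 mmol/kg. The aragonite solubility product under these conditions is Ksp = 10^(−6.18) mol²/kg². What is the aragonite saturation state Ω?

Ksp = 10^(−6.18) = 6.607×10^-7
Ω = [Ca²⁺][CO3²⁻]/Ksp = (9.90×10^-3)(0.236×10^-3) / 6.607×10^-7 = 3.54

Ω = 3.54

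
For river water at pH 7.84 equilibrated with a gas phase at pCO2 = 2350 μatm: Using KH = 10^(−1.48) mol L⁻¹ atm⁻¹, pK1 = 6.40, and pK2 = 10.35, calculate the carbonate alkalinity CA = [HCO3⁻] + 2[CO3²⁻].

[CO2*] = KH · pCO2 = 10^(−1.48) × 2350×10^-6 = 7.782×10^-5 mol/L
α₀ = 1/(1 + K1/[H⁺] + K1K2/[H⁺]²) = 1/(1 + 10^+1.44 + 10^-1.07) = 0.03493
DIC = [CO2*]/α₀ = 7.782×10^-5 / 0.03493 = 2.228 mmol/L
CA = (α₁ + 2α₂)·DIC = (0.9621 + 2×0.002973) × 2.228 = 2.16 mmol/L

CA = 2.16 mmol/L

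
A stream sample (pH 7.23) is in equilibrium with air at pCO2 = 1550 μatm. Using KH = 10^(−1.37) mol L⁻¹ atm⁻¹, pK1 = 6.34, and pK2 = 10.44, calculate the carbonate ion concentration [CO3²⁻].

[CO3²⁻] = 0.316 μmol/L

[CO2*] = KH · pCO2 = 10^(−1.37) × 1550×10^-6 = 6.612×10^-5 mol/L
α₀ = 1/(1 + K1/[H⁺] + K1K2/[H⁺]²) = 1/(1 + 10^+0.89 + 10^-2.32) = 0.1141
DIC = [CO2*]/α₀ = 6.612×10^-5 / 0.1141 = 0.5797 mmol/L
[CO3²⁻] = α₂·DIC; α₂ = 0.0005459, so [CO3²⁻] = 0.0005459 × 0.5797 = 0.000316 mmol/L = 0.316 μmol/L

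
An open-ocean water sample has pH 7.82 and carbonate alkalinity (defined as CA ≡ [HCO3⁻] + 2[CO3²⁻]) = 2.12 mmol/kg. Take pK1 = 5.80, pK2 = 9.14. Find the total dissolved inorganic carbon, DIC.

CA = [HCO3⁻] + 2[CO3²⁻] = (α₁ + 2α₂)·DIC
At pH 7.82: [H⁺]/K1 = 10^-2.02 = 0.0095499, K2/[H⁺] = 10^-1.32 = 0.047863
α₁ = 1/(1 + 0.0095499 + 0.047863) = 1/1.0574 = 0.9457; α₂ = α₁·K2/[H⁺] = 0.04526
α₁ + 2α₂ = 1.0362
DIC = CA / (α₁ + 2α₂) = 2.12 / 1.0362 = 2.05 mmol/kg

DIC = 2.05 mmol/kg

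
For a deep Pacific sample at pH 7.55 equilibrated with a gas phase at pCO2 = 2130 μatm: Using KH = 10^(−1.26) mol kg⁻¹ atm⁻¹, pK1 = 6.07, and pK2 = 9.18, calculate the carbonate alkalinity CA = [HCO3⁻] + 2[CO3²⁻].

[CO2*] = KH · pCO2 = 10^(−1.26) × 2130×10^-6 = 1.171×10^-4 mol/kg
α₀ = 1/(1 + K1/[H⁺] + K1K2/[H⁺]²) = 1/(1 + 10^+1.48 + 10^-0.15) = 0.03134
DIC = [CO2*]/α₀ = 1.171×10^-4 / 0.03134 = 3.735 mmol/kg
CA = (α₁ + 2α₂)·DIC = (0.9465 + 2×0.02219) × 3.735 = 3.70 mmol/kg

CA = 3.70 mmol/kg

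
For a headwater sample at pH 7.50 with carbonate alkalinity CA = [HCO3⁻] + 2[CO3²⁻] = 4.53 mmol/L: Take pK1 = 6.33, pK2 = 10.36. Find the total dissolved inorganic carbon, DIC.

CA = [HCO3⁻] + 2[CO3²⁻] = (α₁ + 2α₂)·DIC
At pH 7.50: [H⁺]/K1 = 10^-1.17 = 0.067608, K2/[H⁺] = 10^-2.86 = 0.0013804
α₁ = 1/(1 + 0.067608 + 0.0013804) = 1/1.0690 = 0.9355; α₂ = α₁·K2/[H⁺] = 0.001291
α₁ + 2α₂ = 0.9380
DIC = CA / (α₁ + 2α₂) = 4.53 / 0.9380 = 4.83 mmol/L

DIC = 4.83 mmol/L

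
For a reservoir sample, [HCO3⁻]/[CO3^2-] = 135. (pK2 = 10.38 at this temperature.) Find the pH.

From K2 = [H⁺][CO3^2-]/[HCO3⁻]:  pH = pK2 − log₁₀([HCO3⁻]/[CO3^2-])
log₁₀(135) = +2.130
pH = 10.38 − (+2.130) = 8.25

pH = 8.25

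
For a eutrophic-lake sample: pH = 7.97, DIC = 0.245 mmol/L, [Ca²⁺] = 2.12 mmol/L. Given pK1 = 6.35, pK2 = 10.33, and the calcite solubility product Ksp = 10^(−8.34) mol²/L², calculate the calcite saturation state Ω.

Ω = 0.482

α₂ = 1 / (1 + [H⁺]/K2 + [H⁺]²/(K1K2)) = 1 / (1 + 10^+2.36 + 10^+0.74)
   = 1 / (1 + 229.09 + 5.4954) = 1/235.58 = 0.004245
[CO3²⁻] = α₂ × DIC = 0.004245 × 0.245 = 0.001040 mmol/L = 1.040 μmol/L
Ksp = 10^(−8.34) = 4.571×10^-9
Ω = [Ca²⁺][CO3²⁻]/Ksp = (2.12×10^-3)(1.040×10^-6) / 4.571×10^-9 = 0.482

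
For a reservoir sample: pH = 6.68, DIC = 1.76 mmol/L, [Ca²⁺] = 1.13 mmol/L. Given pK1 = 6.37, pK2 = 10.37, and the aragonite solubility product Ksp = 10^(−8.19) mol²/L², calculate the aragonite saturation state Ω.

α₂ = 1 / (1 + [H⁺]/K2 + [H⁺]²/(K1K2)) = 1 / (1 + 10^+3.69 + 10^+3.38)
   = 1 / (1 + 4897.8 + 2398.8) = 1/7297.6 = 0.0001370
[CO3²⁻] = α₂ × DIC = 0.0001370 × 1.76 = 0.0002412 mmol/L = 0.2412 μmol/L
Ksp = 10^(−8.19) = 6.457×10^-9
Ω = [Ca²⁺][CO3²⁻]/Ksp = (1.13×10^-3)(2.412×10^-7) / 6.457×10^-9 = 0.0422

Ω = 0.0422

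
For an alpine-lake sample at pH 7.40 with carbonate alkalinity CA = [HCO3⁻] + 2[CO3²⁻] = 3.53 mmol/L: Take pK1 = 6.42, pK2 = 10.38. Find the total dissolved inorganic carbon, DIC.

CA = [HCO3⁻] + 2[CO3²⁻] = (α₁ + 2α₂)·DIC
At pH 7.40: [H⁺]/K1 = 10^-0.98 = 0.10471, K2/[H⁺] = 10^-2.98 = 0.0010471
α₁ = 1/(1 + 0.10471 + 0.0010471) = 1/1.1058 = 0.9044; α₂ = α₁·K2/[H⁺] = 0.0009470
α₁ + 2α₂ = 0.9062
DIC = CA / (α₁ + 2α₂) = 3.53 / 0.9062 = 3.90 mmol/L

DIC = 3.90 mmol/L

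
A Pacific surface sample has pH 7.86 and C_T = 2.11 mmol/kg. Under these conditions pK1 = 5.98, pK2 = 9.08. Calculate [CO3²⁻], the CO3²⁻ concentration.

α₂ = 1 / (1 + [H⁺]/K2 + [H⁺]²/(K1K2)) = 1 / (1 + 10^+1.22 + 10^-0.66)
   = 1 / (1 + 16.596 + 0.21878) = 1/17.815 = 0.05613
[CO3²⁻] = α₂ × DIC = 0.05613 × 2.11 = 0.118 mmol/kg

[CO3²⁻] = 0.118 mmol/kg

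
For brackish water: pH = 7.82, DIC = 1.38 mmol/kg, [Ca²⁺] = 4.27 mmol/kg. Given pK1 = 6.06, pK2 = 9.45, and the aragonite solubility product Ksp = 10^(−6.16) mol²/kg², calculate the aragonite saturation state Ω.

α₂ = 1 / (1 + [H⁺]/K2 + [H⁺]²/(K1K2)) = 1 / (1 + 10^+1.63 + 10^-0.13)
   = 1 / (1 + 42.658 + 0.74131) = 1/44.399 = 0.02252
[CO3²⁻] = α₂ × DIC = 0.02252 × 1.38 = 0.03108 mmol/kg
Ksp = 10^(−6.16) = 6.918×10^-7
Ω = [Ca²⁺][CO3²⁻]/Ksp = (4.27×10^-3)(3.108×10^-5) / 6.918×10^-7 = 0.192

Ω = 0.192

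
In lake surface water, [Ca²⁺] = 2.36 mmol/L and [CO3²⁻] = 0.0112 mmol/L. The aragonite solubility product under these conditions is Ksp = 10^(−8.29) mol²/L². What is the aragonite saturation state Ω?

Ω = 5.15

Ksp = 10^(−8.29) = 5.129×10^-9
Ω = [Ca²⁺][CO3²⁻]/Ksp = (2.36×10^-3)(0.0112×10^-3) / 5.129×10^-9 = 5.15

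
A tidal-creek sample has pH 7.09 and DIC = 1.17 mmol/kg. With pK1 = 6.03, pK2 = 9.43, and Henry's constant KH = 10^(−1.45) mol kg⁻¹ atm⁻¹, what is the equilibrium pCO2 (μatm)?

α₀ = 1 / (1 + K1/[H⁺] + K1K2/[H⁺]²) = 1 / (1 + 10^+1.06 + 10^-1.28)
   = 1 / (1 + 11.482 + 0.052481) = 1/12.534 = 0.07978
[CO2*] = α₀ × DIC = 0.07978 × 1.17 = 0.09335 mmol/kg
pCO2 = [CO2*]/KH = 9.335×10^-5 / 3.548×10^-2 = 2630 μatm

pCO2 = 2630 μatm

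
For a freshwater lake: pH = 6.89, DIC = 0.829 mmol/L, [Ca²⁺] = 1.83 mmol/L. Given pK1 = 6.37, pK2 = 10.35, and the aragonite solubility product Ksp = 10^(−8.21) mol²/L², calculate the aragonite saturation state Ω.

Ω = 0.0655

α₂ = 1 / (1 + [H⁺]/K2 + [H⁺]²/(K1K2)) = 1 / (1 + 10^+3.46 + 10^+2.94)
   = 1 / (1 + 2884.0 + 870.96) = 1/3756.0 = 0.0002662
[CO3²⁻] = α₂ × DIC = 0.0002662 × 0.829 = 0.0002207 mmol/L = 0.2207 μmol/L
Ksp = 10^(−8.21) = 6.166×10^-9
Ω = [Ca²⁺][CO3²⁻]/Ksp = (1.83×10^-3)(2.207×10^-7) / 6.166×10^-9 = 0.0655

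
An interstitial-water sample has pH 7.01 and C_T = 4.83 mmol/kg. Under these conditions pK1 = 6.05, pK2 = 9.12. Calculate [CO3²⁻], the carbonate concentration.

[CO3²⁻] = 0.0336 mmol/kg

α₂ = 1 / (1 + [H⁺]/K2 + [H⁺]²/(K1K2)) = 1 / (1 + 10^+2.11 + 10^+1.15)
   = 1 / (1 + 128.82 + 14.125) = 1/143.95 = 0.006947
[CO3²⁻] = α₂ × DIC = 0.006947 × 4.83 = 0.0336 mmol/kg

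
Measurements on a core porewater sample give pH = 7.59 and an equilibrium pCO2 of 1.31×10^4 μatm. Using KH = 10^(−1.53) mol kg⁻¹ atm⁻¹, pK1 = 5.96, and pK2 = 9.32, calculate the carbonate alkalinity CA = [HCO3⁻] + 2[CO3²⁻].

CA = 17.1 mmol/kg

[CO2*] = KH · pCO2 = 10^(−1.53) × 1.31×10^4×10^-6 = 3.866×10^-4 mol/kg
α₀ = 1/(1 + K1/[H⁺] + K1K2/[H⁺]²) = 1/(1 + 10^+1.63 + 10^-0.10) = 0.02250
DIC = [CO2*]/α₀ = 3.866×10^-4 / 0.02250 = 17.19 mmol/kg
CA = (α₁ + 2α₂)·DIC = (0.9596 + 2×0.01787) × 17.19 = 17.1 mmol/kg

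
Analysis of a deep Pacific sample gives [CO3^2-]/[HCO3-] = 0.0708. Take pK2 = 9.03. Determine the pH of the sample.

From K2 = [H⁺][CO3^2-]/[HCO3-]:  pH = pK2 + log₁₀([CO3^2-]/[HCO3-])
log₁₀(0.0708) = -1.150
pH = 9.03 + (-1.150) = 7.88

pH = 7.88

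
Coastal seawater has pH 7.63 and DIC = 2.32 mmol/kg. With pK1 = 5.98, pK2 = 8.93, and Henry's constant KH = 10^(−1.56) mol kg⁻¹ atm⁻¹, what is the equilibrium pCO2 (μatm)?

α₀ = 1 / (1 + K1/[H⁺] + K1K2/[H⁺]²) = 1 / (1 + 10^+1.65 + 10^+0.35)
   = 1 / (1 + 44.668 + 2.2387) = 1/47.907 = 0.02087
[CO2*] = α₀ × DIC = 0.02087 × 2.32 = 0.04843 mmol/kg
pCO2 = [CO2*]/KH = 4.843×10^-5 / 2.754×10^-2 = 1760 μatm

pCO2 = 1760 μatm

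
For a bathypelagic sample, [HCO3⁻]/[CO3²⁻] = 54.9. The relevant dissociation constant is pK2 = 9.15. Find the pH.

From K2 = [H⁺][CO3²⁻]/[HCO3⁻]:  pH = pK2 − log₁₀([HCO3⁻]/[CO3²⁻])
log₁₀(54.9) = +1.740
pH = 9.15 − (+1.740) = 7.41

pH = 7.41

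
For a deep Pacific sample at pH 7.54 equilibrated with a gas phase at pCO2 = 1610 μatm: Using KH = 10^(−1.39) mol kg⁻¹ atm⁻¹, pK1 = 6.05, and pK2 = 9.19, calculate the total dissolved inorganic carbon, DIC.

DIC = 2.14 mmol/kg

[CO2*] = KH · pCO2 = 10^(−1.39) × 1610×10^-6 = 6.559×10^-5 mol/kg
α₀ = 1/(1 + K1/[H⁺] + K1K2/[H⁺]²) = 1/(1 + 10^+1.49 + 10^-0.16) = 0.03068
DIC = [CO2*]/α₀ = 6.559×10^-5 / 0.03068 = 2.14 mmol/kg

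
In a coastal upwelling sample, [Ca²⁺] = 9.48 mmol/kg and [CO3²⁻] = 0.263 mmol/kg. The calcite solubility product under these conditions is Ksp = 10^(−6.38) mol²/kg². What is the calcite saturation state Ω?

Ω = 5.98

Ksp = 10^(−6.38) = 4.169×10^-7
Ω = [Ca²⁺][CO3²⁻]/Ksp = (9.48×10^-3)(0.263×10^-3) / 4.169×10^-7 = 5.98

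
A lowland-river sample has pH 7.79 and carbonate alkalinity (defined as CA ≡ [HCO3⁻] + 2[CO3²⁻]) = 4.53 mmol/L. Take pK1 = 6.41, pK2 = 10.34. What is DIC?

CA = [HCO3⁻] + 2[CO3²⁻] = (α₁ + 2α₂)·DIC
At pH 7.79: [H⁺]/K1 = 10^-1.38 = 0.041687, K2/[H⁺] = 10^-2.55 = 0.0028184
α₁ = 1/(1 + 0.041687 + 0.0028184) = 1/1.0445 = 0.9574; α₂ = α₁·K2/[H⁺] = 0.002698
α₁ + 2α₂ = 0.9628
DIC = CA / (α₁ + 2α₂) = 4.53 / 0.9628 = 4.71 mmol/L

DIC = 4.71 mmol/L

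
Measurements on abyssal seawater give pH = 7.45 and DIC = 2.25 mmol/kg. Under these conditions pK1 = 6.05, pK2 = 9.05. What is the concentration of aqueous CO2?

[CO2*] = 0.0841 mmol/kg

α₀ = 1 / (1 + K1/[H⁺] + K1K2/[H⁺]²) = 1 / (1 + 10^+1.40 + 10^-0.20)
   = 1 / (1 + 25.119 + 0.63096) = 1/26.750 = 0.03738
[CO2*] = α₀ × DIC = 0.03738 × 2.25 = 0.0841 mmol/kg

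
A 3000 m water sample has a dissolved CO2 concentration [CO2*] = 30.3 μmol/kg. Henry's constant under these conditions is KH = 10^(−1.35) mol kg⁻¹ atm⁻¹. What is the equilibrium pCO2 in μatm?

pCO2 = 678 μatm

KH = 10^(−1.35) = 4.467×10^-2 mol kg⁻¹ atm⁻¹
pCO2 = [CO2*]/KH = 30.3×10^-6 / 4.467×10^-2 = 6.78×10^-4 atm = 678 μatm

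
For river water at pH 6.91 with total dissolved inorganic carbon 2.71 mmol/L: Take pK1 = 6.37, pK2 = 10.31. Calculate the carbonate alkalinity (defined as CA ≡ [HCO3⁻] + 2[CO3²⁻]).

CA = [HCO3⁻] + 2[CO3²⁻] = (α₁ + 2α₂)·DIC
At pH 6.91: [H⁺]/K1 = 10^-0.54 = 0.28840, K2/[H⁺] = 10^-3.40 = 0.00039811
α₁ = 1/(1 + 0.28840 + 0.00039811) = 1/1.2888 = 0.7759; α₂ = α₁·K2/[H⁺] = 0.0003089
α₁ + 2α₂ = 0.7765
CA = 0.7765 × 2.71 = 2.10 mmol/L

CA = 2.10 mmol/L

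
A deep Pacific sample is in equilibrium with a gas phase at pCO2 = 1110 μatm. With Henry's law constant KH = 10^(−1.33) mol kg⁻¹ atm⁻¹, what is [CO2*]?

[CO2*] = 51.9 μmol/kg

KH = 10^(−1.33) = 4.677×10^-2 mol kg⁻¹ atm⁻¹
[CO2*] = KH · pCO2 = 4.677×10^-2 × 1110×10^-6 atm = 5.19×10^-5 mol/kg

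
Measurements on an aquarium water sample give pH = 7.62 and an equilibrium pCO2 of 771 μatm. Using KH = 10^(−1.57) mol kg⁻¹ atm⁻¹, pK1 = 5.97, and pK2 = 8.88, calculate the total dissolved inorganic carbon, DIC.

DIC = 0.999 mmol/kg

[CO2*] = KH · pCO2 = 10^(−1.57) × 771×10^-6 = 2.075×10^-5 mol/kg
α₀ = 1/(1 + K1/[H⁺] + K1K2/[H⁺]²) = 1/(1 + 10^+1.65 + 10^+0.39) = 0.02078
DIC = [CO2*]/α₀ = 2.075×10^-5 / 0.02078 = 0.999 mmol/kg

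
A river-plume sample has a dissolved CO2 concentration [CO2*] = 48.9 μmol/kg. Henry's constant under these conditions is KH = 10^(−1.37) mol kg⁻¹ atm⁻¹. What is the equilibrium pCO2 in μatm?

pCO2 = 1150 μatm

KH = 10^(−1.37) = 4.266×10^-2 mol kg⁻¹ atm⁻¹
pCO2 = [CO2*]/KH = 48.9×10^-6 / 4.266×10^-2 = 1.15×10^-3 atm = 1150 μatm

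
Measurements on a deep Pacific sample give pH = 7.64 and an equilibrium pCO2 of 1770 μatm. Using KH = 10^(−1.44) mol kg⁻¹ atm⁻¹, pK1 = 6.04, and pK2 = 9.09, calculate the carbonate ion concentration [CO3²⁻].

[CO3²⁻] = 0.0908 mmol/kg

[CO2*] = KH · pCO2 = 10^(−1.44) × 1770×10^-6 = 6.426×10^-5 mol/kg
α₀ = 1/(1 + K1/[H⁺] + K1K2/[H⁺]²) = 1/(1 + 10^+1.60 + 10^+0.15) = 0.02368
DIC = [CO2*]/α₀ = 6.426×10^-5 / 0.02368 = 2.713 mmol/kg
[CO3²⁻] = α₂·DIC; α₂ = 0.03345, so [CO3²⁻] = 0.03345 × 2.713 = 0.0908 mmol/kg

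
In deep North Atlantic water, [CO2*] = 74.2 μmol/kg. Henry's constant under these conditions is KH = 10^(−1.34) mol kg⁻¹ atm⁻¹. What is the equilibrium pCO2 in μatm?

pCO2 = 1620 μatm

KH = 10^(−1.34) = 4.571×10^-2 mol kg⁻¹ atm⁻¹
pCO2 = [CO2*]/KH = 74.2×10^-6 / 4.571×10^-2 = 1.62×10^-3 atm = 1620 μatm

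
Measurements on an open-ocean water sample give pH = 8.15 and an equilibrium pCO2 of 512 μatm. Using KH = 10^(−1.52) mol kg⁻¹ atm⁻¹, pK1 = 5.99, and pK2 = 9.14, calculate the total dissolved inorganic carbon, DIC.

DIC = 2.48 mmol/kg

[CO2*] = KH · pCO2 = 10^(−1.52) × 512×10^-6 = 1.546×10^-5 mol/kg
α₀ = 1/(1 + K1/[H⁺] + K1K2/[H⁺]²) = 1/(1 + 10^+2.16 + 10^+1.17) = 0.006237
DIC = [CO2*]/α₀ = 1.546×10^-5 / 0.006237 = 2.48 mmol/kg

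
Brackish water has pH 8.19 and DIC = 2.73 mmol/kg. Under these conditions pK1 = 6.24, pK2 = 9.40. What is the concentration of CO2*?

[CO2*] = 0.0286 mmol/kg

α₀ = 1 / (1 + K1/[H⁺] + K1K2/[H⁺]²) = 1 / (1 + 10^+1.95 + 10^+0.74)
   = 1 / (1 + 89.125 + 5.4954) = 1/95.621 = 0.01046
[CO2*] = α₀ × DIC = 0.01046 × 2.73 = 0.0286 mmol/kg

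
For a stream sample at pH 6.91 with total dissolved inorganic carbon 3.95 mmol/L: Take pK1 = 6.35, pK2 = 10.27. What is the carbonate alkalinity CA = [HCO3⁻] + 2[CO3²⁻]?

CA = 3.10 mmol/L

CA = [HCO3⁻] + 2[CO3²⁻] = (α₁ + 2α₂)·DIC
At pH 6.91: [H⁺]/K1 = 10^-0.56 = 0.27542, K2/[H⁺] = 10^-3.36 = 0.00043652
α₁ = 1/(1 + 0.27542 + 0.00043652) = 1/1.2759 = 0.7838; α₂ = α₁·K2/[H⁺] = 0.0003421
α₁ + 2α₂ = 0.7845
CA = 0.7845 × 3.95 = 3.10 mmol/L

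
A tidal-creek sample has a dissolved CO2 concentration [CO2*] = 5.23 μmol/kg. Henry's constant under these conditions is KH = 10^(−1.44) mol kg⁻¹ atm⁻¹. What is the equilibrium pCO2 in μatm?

pCO2 = 144 μatm

KH = 10^(−1.44) = 3.631×10^-2 mol kg⁻¹ atm⁻¹
pCO2 = [CO2*]/KH = 5.23×10^-6 / 3.631×10^-2 = 1.44×10^-4 atm = 144 μatm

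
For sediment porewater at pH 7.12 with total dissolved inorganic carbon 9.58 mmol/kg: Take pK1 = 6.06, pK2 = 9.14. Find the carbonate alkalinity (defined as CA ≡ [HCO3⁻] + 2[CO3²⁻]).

CA = 8.90 mmol/kg

CA = [HCO3⁻] + 2[CO3²⁻] = (α₁ + 2α₂)·DIC
At pH 7.12: [H⁺]/K1 = 10^-1.06 = 0.087096, K2/[H⁺] = 10^-2.02 = 0.0095499
α₁ = 1/(1 + 0.087096 + 0.0095499) = 1/1.0966 = 0.9119; α₂ = α₁·K2/[H⁺] = 0.008708
α₁ + 2α₂ = 0.9293
CA = 0.9293 × 9.58 = 8.90 mmol/kg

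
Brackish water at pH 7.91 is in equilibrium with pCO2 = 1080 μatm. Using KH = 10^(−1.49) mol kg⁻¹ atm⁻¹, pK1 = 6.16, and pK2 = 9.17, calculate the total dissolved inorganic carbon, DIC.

DIC = 2.11 mmol/kg

[CO2*] = KH · pCO2 = 10^(−1.49) × 1080×10^-6 = 3.495×10^-5 mol/kg
α₀ = 1/(1 + K1/[H⁺] + K1K2/[H⁺]²) = 1/(1 + 10^+1.75 + 10^+0.49) = 0.01658
DIC = [CO2*]/α₀ = 3.495×10^-5 / 0.01658 = 2.11 mmol/kg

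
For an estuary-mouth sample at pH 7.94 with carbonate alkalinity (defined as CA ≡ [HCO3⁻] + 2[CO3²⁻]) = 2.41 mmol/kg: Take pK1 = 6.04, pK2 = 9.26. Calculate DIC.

CA = [HCO3⁻] + 2[CO3²⁻] = (α₁ + 2α₂)·DIC
At pH 7.94: [H⁺]/K1 = 10^-1.90 = 0.012589, K2/[H⁺] = 10^-1.32 = 0.047863
α₁ = 1/(1 + 0.012589 + 0.047863) = 1/1.0605 = 0.9430; α₂ = α₁·K2/[H⁺] = 0.04513
α₁ + 2α₂ = 1.0333
DIC = CA / (α₁ + 2α₂) = 2.41 / 1.0333 = 2.33 mmol/kg

DIC = 2.33 mmol/kg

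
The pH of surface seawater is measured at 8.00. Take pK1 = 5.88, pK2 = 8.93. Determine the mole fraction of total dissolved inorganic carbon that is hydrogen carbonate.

α₁ = 1 / (1 + [H⁺]/K1 + K2/[H⁺]) = 1 / (1 + 10^-2.12 + 10^-0.93)
   = 1 / (1 + 0.0075858 + 0.11749) = 1/1.1251 = 0.8888

α₁ = 0.889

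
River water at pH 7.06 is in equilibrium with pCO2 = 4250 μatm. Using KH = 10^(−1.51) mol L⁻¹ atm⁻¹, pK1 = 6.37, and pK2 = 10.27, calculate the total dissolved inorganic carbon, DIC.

DIC = 0.775 mmol/L

[CO2*] = KH · pCO2 = 10^(−1.51) × 4250×10^-6 = 1.313×10^-4 mol/L
α₀ = 1/(1 + K1/[H⁺] + K1K2/[H⁺]²) = 1/(1 + 10^+0.69 + 10^-2.52) = 0.1695
DIC = [CO2*]/α₀ = 1.313×10^-4 / 0.1695 = 0.775 mmol/L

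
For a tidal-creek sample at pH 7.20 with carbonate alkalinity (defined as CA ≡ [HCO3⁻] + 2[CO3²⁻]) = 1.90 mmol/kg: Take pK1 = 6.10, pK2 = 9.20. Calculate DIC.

DIC = 2.03 mmol/kg

CA = [HCO3⁻] + 2[CO3²⁻] = (α₁ + 2α₂)·DIC
At pH 7.20: [H⁺]/K1 = 10^-1.10 = 0.079433, K2/[H⁺] = 10^-2.00 = 0.010000
α₁ = 1/(1 + 0.079433 + 0.010000) = 1/1.0894 = 0.9179; α₂ = α₁·K2/[H⁺] = 0.009179
α₁ + 2α₂ = 0.9363
DIC = CA / (α₁ + 2α₂) = 1.90 / 0.9363 = 2.03 mmol/kg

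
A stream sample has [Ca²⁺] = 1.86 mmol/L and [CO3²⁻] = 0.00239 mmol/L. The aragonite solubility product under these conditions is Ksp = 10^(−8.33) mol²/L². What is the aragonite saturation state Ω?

Ω = 0.950

Ksp = 10^(−8.33) = 4.677×10^-9
Ω = [Ca²⁺][CO3²⁻]/Ksp = (1.86×10^-3)(0.00239×10^-3) / 4.677×10^-9 = 0.950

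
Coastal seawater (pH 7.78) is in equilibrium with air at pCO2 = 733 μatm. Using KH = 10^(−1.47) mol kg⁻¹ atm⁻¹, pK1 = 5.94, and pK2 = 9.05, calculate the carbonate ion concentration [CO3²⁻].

[CO2*] = KH · pCO2 = 10^(−1.47) × 733×10^-6 = 2.484×10^-5 mol/kg
α₀ = 1/(1 + K1/[H⁺] + K1K2/[H⁺]²) = 1/(1 + 10^+1.84 + 10^+0.57) = 0.01353
DIC = [CO2*]/α₀ = 2.484×10^-5 / 0.01353 = 1.835 mmol/kg
[CO3²⁻] = α₂·DIC; α₂ = 0.05028, so [CO3²⁻] = 0.05028 × 1.835 = 0.0923 mmol/kg

[CO3²⁻] = 0.0923 mmol/kg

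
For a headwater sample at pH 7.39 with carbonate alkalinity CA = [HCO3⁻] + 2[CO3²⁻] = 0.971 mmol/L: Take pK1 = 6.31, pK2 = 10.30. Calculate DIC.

DIC = 1.05 mmol/L

CA = [HCO3⁻] + 2[CO3²⁻] = (α₁ + 2α₂)·DIC
At pH 7.39: [H⁺]/K1 = 10^-1.08 = 0.083176, K2/[H⁺] = 10^-2.91 = 0.0012303
α₁ = 1/(1 + 0.083176 + 0.0012303) = 1/1.0844 = 0.9222; α₂ = α₁·K2/[H⁺] = 0.001135
α₁ + 2α₂ = 0.9244
DIC = CA / (α₁ + 2α₂) = 0.971 / 0.9244 = 1.05 mmol/L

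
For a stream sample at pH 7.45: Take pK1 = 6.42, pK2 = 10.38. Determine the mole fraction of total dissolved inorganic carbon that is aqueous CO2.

α₀ = 0.0853

α₀ = 1 / (1 + K1/[H⁺] + K1K2/[H⁺]²) = 1 / (1 + 10^+1.03 + 10^-1.90)
   = 1 / (1 + 10.715 + 0.012589) = 1/11.728 = 0.08527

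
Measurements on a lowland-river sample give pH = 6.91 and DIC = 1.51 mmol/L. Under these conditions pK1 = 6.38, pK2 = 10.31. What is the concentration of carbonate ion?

α₂ = 1 / (1 + [H⁺]/K2 + [H⁺]²/(K1K2)) = 1 / (1 + 10^+3.40 + 10^+2.87)
   = 1 / (1 + 2511.9 + 741.31) = 1/3254.2 = 0.0003073
[CO3²⁻] = α₂ × DIC = 0.0003073 × 1.51 = 0.000464 mmol/L = 0.464 μmol/L

[CO3²⁻] = 0.464 μmol/L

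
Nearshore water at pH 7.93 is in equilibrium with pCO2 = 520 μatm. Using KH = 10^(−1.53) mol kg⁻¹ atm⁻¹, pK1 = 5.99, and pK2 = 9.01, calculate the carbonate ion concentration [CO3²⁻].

[CO3²⁻] = 0.111 mmol/kg

[CO2*] = KH · pCO2 = 10^(−1.53) × 520×10^-6 = 1.535×10^-5 mol/kg
α₀ = 1/(1 + K1/[H⁺] + K1K2/[H⁺]²) = 1/(1 + 10^+1.94 + 10^+0.86) = 0.01049
DIC = [CO2*]/α₀ = 1.535×10^-5 / 0.01049 = 1.463 mmol/kg
[CO3²⁻] = α₂·DIC; α₂ = 0.07598, so [CO3²⁻] = 0.07598 × 1.463 = 0.111 mmol/kg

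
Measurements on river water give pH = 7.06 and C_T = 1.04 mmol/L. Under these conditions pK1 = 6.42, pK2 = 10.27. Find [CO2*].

[CO2*] = 0.194 mmol/L

α₀ = 1 / (1 + K1/[H⁺] + K1K2/[H⁺]²) = 1 / (1 + 10^+0.64 + 10^-2.57)
   = 1 / (1 + 4.3652 + 0.0026915) = 1/5.3678 = 0.1863
[CO2*] = α₀ × DIC = 0.1863 × 1.04 = 0.194 mmol/L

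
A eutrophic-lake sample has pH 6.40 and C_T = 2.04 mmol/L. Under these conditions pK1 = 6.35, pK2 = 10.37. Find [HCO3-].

[HCO3⁻] = 1.08 mmol/L

α₁ = 1 / (1 + [H⁺]/K1 + K2/[H⁺]) = 1 / (1 + 10^-0.05 + 10^-3.97)
   = 1 / (1 + 0.89125 + 0.00010715) = 1/1.8914 = 0.5287
[HCO3⁻] = α₁ × DIC = 0.5287 × 2.04 = 1.08 mmol/L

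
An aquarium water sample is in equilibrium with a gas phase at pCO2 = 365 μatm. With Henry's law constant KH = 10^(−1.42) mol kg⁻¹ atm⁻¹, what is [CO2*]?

KH = 10^(−1.42) = 3.802×10^-2 mol kg⁻¹ atm⁻¹
[CO2*] = KH · pCO2 = 3.802×10^-2 × 365×10^-6 atm = 1.39×10^-5 mol/kg

[CO2*] = 13.9 μmol/kg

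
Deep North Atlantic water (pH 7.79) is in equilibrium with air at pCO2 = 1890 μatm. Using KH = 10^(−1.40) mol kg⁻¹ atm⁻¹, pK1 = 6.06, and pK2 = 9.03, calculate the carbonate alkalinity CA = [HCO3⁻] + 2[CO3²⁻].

CA = 4.51 mmol/kg

[CO2*] = KH · pCO2 = 10^(−1.40) × 1890×10^-6 = 7.524×10^-5 mol/kg
α₀ = 1/(1 + K1/[H⁺] + K1K2/[H⁺]²) = 1/(1 + 10^+1.73 + 10^+0.49) = 0.01730
DIC = [CO2*]/α₀ = 7.524×10^-5 / 0.01730 = 4.349 mmol/kg
CA = (α₁ + 2α₂)·DIC = (0.9292 + 2×0.05347) × 4.349 = 4.51 mmol/kg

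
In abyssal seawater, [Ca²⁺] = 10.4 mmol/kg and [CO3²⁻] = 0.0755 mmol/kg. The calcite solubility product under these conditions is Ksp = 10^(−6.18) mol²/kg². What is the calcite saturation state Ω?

Ω = 1.19

Ksp = 10^(−6.18) = 6.607×10^-7
Ω = [Ca²⁺][CO3²⁻]/Ksp = (10.4×10^-3)(0.0755×10^-3) / 6.607×10^-7 = 1.19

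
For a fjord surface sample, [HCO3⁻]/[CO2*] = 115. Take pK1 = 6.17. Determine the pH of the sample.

pH = 8.23

From K1 = [H⁺][HCO3⁻]/[CO2*]:  pH = pK1 + log₁₀([HCO3⁻]/[CO2*])
log₁₀(115) = +2.061
pH = 6.17 + (+2.061) = 8.23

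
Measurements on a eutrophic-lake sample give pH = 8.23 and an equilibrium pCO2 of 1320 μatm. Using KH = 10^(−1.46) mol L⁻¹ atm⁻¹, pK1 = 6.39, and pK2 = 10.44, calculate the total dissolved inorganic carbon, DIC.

[CO2*] = KH · pCO2 = 10^(−1.46) × 1320×10^-6 = 4.577×10^-5 mol/L
α₀ = 1/(1 + K1/[H⁺] + K1K2/[H⁺]²) = 1/(1 + 10^+1.84 + 10^-0.37) = 0.01416
DIC = [CO2*]/α₀ = 4.577×10^-5 / 0.01416 = 3.23 mmol/L

DIC = 3.23 mmol/L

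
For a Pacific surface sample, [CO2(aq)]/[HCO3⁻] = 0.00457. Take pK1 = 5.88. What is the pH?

From K1 = [H⁺][HCO3⁻]/[CO2(aq)]:  pH = pK1 − log₁₀([CO2(aq)]/[HCO3⁻])
log₁₀(0.00457) = -2.340
pH = 5.88 − (-2.340) = 8.22

pH = 8.22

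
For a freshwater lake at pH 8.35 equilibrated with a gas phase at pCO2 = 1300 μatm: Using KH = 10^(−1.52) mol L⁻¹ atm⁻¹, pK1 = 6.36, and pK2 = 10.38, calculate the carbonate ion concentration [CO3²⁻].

[CO2*] = KH · pCO2 = 10^(−1.52) × 1300×10^-6 = 3.926×10^-5 mol/L
α₀ = 1/(1 + K1/[H⁺] + K1K2/[H⁺]²) = 1/(1 + 10^+1.99 + 10^-0.04) = 0.01004
DIC = [CO2*]/α₀ = 3.926×10^-5 / 0.01004 = 3.912 mmol/L
[CO3²⁻] = α₂·DIC; α₂ = 0.009153, so [CO3²⁻] = 0.009153 × 3.912 = 0.0358 mmol/L

[CO3²⁻] = 0.0358 mmol/L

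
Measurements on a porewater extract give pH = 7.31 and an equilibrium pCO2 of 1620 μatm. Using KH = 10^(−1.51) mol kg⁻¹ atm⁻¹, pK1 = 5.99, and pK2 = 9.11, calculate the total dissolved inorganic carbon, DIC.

DIC = 1.11 mmol/kg

[CO2*] = KH · pCO2 = 10^(−1.51) × 1620×10^-6 = 5.006×10^-5 mol/kg
α₀ = 1/(1 + K1/[H⁺] + K1K2/[H⁺]²) = 1/(1 + 10^+1.32 + 10^-0.48) = 0.04500
DIC = [CO2*]/α₀ = 5.006×10^-5 / 0.04500 = 1.11 mmol/kg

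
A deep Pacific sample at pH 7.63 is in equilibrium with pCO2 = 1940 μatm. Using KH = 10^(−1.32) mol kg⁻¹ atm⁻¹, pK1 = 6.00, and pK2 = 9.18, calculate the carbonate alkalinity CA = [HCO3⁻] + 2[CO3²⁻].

CA = 4.18 mmol/kg

[CO2*] = KH · pCO2 = 10^(−1.32) × 1940×10^-6 = 9.285×10^-5 mol/kg
α₀ = 1/(1 + K1/[H⁺] + K1K2/[H⁺]²) = 1/(1 + 10^+1.63 + 10^+0.08) = 0.02229
DIC = [CO2*]/α₀ = 9.285×10^-5 / 0.02229 = 4.165 mmol/kg
CA = (α₁ + 2α₂)·DIC = (0.9509 + 2×0.02680) × 4.165 = 4.18 mmol/kg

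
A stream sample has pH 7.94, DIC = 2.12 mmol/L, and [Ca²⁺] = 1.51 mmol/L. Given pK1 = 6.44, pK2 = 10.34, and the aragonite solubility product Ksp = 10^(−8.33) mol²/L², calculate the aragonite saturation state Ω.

Ω = 2.63

α₂ = 1 / (1 + [H⁺]/K2 + [H⁺]²/(K1K2)) = 1 / (1 + 10^+2.40 + 10^+0.90)
   = 1 / (1 + 251.19 + 7.9433) = 1/260.13 = 0.003844
[CO3²⁻] = α₂ × DIC = 0.003844 × 2.12 = 0.008150 mmol/L = 8.150 μmol/L
Ksp = 10^(−8.33) = 4.677×10^-9
Ω = [Ca²⁺][CO3²⁻]/Ksp = (1.51×10^-3)(8.150×10^-6) / 4.677×10^-9 = 2.63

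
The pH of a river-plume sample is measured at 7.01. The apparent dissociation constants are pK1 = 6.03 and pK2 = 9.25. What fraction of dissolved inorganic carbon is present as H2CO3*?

α₀ = 1 / (1 + K1/[H⁺] + K1K2/[H⁺]²) = 1 / (1 + 10^+0.98 + 10^-1.26)
   = 1 / (1 + 9.5499 + 0.054954) = 1/10.605 = 0.09430

α₀ = 0.0943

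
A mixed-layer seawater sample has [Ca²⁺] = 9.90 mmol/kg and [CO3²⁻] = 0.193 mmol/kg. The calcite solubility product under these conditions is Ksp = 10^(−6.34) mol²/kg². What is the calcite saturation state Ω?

Ω = 4.18

Ksp = 10^(−6.34) = 4.571×10^-7
Ω = [Ca²⁺][CO3²⁻]/Ksp = (9.90×10^-3)(0.193×10^-3) / 4.571×10^-7 = 4.18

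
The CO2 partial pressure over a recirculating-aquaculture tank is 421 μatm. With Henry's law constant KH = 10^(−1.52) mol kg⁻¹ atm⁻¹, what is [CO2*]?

KH = 10^(−1.52) = 3.020×10^-2 mol kg⁻¹ atm⁻¹
[CO2*] = KH · pCO2 = 3.020×10^-2 × 421×10^-6 atm = 1.27×10^-5 mol/kg

[CO2*] = 12.7 μmol/kg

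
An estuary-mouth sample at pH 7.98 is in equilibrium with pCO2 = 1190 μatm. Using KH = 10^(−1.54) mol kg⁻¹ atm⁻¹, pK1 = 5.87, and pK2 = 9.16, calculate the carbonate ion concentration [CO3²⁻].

[CO3²⁻] = 0.292 mmol/kg

[CO2*] = KH · pCO2 = 10^(−1.54) × 1190×10^-6 = 3.432×10^-5 mol/kg
α₀ = 1/(1 + K1/[H⁺] + K1K2/[H⁺]²) = 1/(1 + 10^+2.11 + 10^+0.93) = 0.007229
DIC = [CO2*]/α₀ = 3.432×10^-5 / 0.007229 = 4.748 mmol/kg
[CO3²⁻] = α₂·DIC; α₂ = 0.06153, so [CO3²⁻] = 0.06153 × 4.748 = 0.292 mmol/kg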